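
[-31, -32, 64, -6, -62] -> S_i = Random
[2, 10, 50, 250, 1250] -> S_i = 2*5^i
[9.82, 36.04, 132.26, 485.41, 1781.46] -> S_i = 9.82*3.67^i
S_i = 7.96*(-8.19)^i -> [7.96, -65.19, 533.93, -4372.85, 35813.66]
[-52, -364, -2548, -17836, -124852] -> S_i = -52*7^i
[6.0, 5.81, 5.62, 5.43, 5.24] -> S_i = 6.00 + -0.19*i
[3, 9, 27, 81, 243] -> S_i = 3*3^i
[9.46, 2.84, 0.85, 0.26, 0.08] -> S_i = 9.46*0.30^i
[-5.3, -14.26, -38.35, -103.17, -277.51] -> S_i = -5.30*2.69^i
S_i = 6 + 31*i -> [6, 37, 68, 99, 130]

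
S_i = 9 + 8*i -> [9, 17, 25, 33, 41]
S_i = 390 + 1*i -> [390, 391, 392, 393, 394]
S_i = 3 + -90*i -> [3, -87, -177, -267, -357]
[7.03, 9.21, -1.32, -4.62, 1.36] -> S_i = Random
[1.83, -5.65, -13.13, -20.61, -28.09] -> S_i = 1.83 + -7.48*i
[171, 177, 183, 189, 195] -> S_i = 171 + 6*i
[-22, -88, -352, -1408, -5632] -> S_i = -22*4^i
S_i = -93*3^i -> [-93, -279, -837, -2511, -7533]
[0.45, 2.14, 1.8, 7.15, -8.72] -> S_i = Random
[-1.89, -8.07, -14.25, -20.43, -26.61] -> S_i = -1.89 + -6.18*i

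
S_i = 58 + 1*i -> [58, 59, 60, 61, 62]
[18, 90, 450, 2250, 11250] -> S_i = 18*5^i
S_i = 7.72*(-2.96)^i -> [7.72, -22.85, 67.64, -200.21, 592.63]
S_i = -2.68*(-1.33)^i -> [-2.68, 3.56, -4.74, 6.31, -8.39]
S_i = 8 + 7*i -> [8, 15, 22, 29, 36]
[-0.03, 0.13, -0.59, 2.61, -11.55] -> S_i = -0.03*(-4.43)^i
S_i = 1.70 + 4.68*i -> [1.7, 6.38, 11.06, 15.74, 20.42]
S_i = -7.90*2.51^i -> [-7.9, -19.83, -49.77, -124.92, -313.56]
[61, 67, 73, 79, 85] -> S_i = 61 + 6*i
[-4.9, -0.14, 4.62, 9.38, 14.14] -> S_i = -4.90 + 4.76*i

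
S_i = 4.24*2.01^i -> [4.24, 8.52, 17.13, 34.43, 69.21]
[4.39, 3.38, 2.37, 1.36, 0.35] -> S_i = 4.39 + -1.01*i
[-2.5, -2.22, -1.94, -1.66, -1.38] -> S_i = -2.50 + 0.28*i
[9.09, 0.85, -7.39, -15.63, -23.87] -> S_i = 9.09 + -8.24*i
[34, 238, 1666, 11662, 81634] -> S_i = 34*7^i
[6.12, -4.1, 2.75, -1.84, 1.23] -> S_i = 6.12*(-0.67)^i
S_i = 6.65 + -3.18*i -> [6.65, 3.47, 0.29, -2.89, -6.07]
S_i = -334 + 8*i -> [-334, -326, -318, -310, -302]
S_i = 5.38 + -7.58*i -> [5.38, -2.2, -9.78, -17.36, -24.94]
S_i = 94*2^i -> [94, 188, 376, 752, 1504]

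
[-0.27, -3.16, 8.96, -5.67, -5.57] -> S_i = Random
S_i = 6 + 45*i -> [6, 51, 96, 141, 186]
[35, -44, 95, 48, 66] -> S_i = Random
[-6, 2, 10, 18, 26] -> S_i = -6 + 8*i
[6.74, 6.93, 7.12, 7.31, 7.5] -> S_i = 6.74 + 0.19*i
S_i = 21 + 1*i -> [21, 22, 23, 24, 25]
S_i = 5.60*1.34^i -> [5.6, 7.5, 10.06, 13.47, 18.06]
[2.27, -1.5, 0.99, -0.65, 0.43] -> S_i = 2.27*(-0.66)^i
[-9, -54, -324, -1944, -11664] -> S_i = -9*6^i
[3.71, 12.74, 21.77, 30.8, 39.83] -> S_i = 3.71 + 9.03*i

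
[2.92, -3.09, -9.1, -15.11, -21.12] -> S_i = 2.92 + -6.01*i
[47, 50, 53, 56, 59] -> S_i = 47 + 3*i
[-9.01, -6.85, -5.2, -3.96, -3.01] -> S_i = -9.01*0.76^i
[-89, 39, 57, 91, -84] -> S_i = Random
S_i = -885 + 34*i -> [-885, -851, -817, -783, -749]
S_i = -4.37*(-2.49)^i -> [-4.37, 10.88, -27.09, 67.47, -167.99]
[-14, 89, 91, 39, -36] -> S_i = Random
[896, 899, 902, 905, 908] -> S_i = 896 + 3*i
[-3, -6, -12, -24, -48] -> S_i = -3*2^i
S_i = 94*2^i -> [94, 188, 376, 752, 1504]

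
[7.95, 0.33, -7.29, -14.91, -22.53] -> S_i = 7.95 + -7.62*i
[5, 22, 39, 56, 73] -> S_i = 5 + 17*i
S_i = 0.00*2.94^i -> [0.0, 0.0, 0.0, 0.0, 0.0]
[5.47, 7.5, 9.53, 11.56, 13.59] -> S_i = 5.47 + 2.03*i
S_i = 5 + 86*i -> [5, 91, 177, 263, 349]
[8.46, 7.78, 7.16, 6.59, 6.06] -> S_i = 8.46*0.92^i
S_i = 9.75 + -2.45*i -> [9.75, 7.3, 4.85, 2.4, -0.05]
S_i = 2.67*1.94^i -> [2.67, 5.18, 10.05, 19.49, 37.82]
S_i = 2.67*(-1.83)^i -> [2.67, -4.89, 8.94, -16.36, 29.94]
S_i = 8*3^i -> [8, 24, 72, 216, 648]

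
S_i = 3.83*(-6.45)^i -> [3.83, -24.7, 159.34, -1027.73, 6628.84]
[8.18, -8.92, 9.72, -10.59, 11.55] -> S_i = 8.18*(-1.09)^i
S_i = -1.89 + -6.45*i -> [-1.89, -8.34, -14.79, -21.24, -27.69]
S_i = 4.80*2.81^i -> [4.8, 13.49, 37.9, 106.5, 299.27]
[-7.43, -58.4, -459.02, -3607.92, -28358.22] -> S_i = -7.43*7.86^i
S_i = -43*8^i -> [-43, -344, -2752, -22016, -176128]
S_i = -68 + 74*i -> [-68, 6, 80, 154, 228]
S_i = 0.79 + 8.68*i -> [0.79, 9.47, 18.15, 26.83, 35.51]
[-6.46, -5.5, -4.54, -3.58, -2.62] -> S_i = -6.46 + 0.96*i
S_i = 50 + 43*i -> [50, 93, 136, 179, 222]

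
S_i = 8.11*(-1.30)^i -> [8.11, -10.54, 13.71, -17.82, 23.16]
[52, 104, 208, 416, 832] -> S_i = 52*2^i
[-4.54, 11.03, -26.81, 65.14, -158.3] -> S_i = -4.54*(-2.43)^i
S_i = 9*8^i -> [9, 72, 576, 4608, 36864]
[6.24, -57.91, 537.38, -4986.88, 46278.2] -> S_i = 6.24*(-9.28)^i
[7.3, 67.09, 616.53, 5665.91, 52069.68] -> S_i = 7.30*9.19^i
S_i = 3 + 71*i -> [3, 74, 145, 216, 287]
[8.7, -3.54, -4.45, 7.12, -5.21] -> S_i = Random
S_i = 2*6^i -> [2, 12, 72, 432, 2592]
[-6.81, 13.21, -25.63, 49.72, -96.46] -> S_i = -6.81*(-1.94)^i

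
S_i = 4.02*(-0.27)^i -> [4.02, -1.09, 0.29, -0.08, 0.02]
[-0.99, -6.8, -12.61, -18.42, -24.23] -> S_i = -0.99 + -5.81*i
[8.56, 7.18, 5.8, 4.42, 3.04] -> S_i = 8.56 + -1.38*i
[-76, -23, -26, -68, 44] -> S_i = Random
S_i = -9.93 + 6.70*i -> [-9.93, -3.23, 3.47, 10.17, 16.87]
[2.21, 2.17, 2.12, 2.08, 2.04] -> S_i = 2.21*0.98^i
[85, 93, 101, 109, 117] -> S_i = 85 + 8*i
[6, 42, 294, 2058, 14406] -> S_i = 6*7^i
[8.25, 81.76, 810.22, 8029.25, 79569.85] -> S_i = 8.25*9.91^i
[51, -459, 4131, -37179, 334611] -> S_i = 51*-9^i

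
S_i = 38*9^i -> [38, 342, 3078, 27702, 249318]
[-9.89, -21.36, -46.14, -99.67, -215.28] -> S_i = -9.89*2.16^i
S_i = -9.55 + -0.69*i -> [-9.55, -10.24, -10.93, -11.62, -12.31]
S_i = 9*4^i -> [9, 36, 144, 576, 2304]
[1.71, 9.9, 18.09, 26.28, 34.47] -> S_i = 1.71 + 8.19*i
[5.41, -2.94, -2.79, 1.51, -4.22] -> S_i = Random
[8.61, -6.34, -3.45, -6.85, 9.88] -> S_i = Random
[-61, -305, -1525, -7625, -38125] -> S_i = -61*5^i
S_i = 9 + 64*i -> [9, 73, 137, 201, 265]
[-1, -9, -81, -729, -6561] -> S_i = -1*9^i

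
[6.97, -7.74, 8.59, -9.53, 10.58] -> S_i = 6.97*(-1.11)^i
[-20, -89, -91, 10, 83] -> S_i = Random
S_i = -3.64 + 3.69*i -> [-3.64, 0.05, 3.74, 7.43, 11.12]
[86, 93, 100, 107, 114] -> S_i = 86 + 7*i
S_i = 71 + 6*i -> [71, 77, 83, 89, 95]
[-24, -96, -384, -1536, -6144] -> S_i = -24*4^i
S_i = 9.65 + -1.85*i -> [9.65, 7.8, 5.95, 4.1, 2.25]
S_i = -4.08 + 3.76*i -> [-4.08, -0.32, 3.44, 7.2, 10.96]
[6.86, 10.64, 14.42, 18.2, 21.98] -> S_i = 6.86 + 3.78*i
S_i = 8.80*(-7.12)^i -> [8.8, -62.66, 446.11, -3176.31, 22615.32]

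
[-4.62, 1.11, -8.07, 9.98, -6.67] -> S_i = Random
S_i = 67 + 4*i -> [67, 71, 75, 79, 83]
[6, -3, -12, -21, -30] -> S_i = 6 + -9*i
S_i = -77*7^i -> [-77, -539, -3773, -26411, -184877]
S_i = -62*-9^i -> [-62, 558, -5022, 45198, -406782]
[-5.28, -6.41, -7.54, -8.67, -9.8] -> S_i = -5.28 + -1.13*i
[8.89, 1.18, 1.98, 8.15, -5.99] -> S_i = Random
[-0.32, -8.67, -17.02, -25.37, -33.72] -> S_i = -0.32 + -8.35*i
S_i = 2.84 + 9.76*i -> [2.84, 12.6, 22.36, 32.12, 41.88]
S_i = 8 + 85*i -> [8, 93, 178, 263, 348]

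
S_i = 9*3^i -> [9, 27, 81, 243, 729]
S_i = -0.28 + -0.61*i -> [-0.28, -0.89, -1.5, -2.11, -2.72]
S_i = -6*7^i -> [-6, -42, -294, -2058, -14406]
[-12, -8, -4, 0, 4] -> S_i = -12 + 4*i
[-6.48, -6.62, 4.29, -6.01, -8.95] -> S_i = Random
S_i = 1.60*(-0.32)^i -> [1.6, -0.51, 0.16, -0.05, 0.02]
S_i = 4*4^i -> [4, 16, 64, 256, 1024]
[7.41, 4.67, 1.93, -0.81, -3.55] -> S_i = 7.41 + -2.74*i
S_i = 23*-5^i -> [23, -115, 575, -2875, 14375]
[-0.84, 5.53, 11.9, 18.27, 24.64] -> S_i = -0.84 + 6.37*i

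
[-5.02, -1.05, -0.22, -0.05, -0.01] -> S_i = -5.02*0.21^i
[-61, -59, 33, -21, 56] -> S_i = Random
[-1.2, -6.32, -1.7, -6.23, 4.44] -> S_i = Random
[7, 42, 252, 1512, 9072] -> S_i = 7*6^i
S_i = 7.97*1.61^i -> [7.97, 12.83, 20.66, 33.26, 53.55]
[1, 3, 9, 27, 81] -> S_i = 1*3^i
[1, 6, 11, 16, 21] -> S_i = 1 + 5*i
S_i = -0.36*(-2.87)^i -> [-0.36, 1.03, -2.97, 8.51, -24.42]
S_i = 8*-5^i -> [8, -40, 200, -1000, 5000]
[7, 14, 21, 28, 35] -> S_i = 7 + 7*i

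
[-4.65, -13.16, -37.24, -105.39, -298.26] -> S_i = -4.65*2.83^i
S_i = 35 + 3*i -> [35, 38, 41, 44, 47]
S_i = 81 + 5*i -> [81, 86, 91, 96, 101]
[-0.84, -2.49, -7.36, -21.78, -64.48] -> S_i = -0.84*2.96^i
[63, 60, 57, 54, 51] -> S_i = 63 + -3*i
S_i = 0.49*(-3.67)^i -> [0.49, -1.8, 6.6, -24.22, 88.89]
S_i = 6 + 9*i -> [6, 15, 24, 33, 42]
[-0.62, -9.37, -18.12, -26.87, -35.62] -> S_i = -0.62 + -8.75*i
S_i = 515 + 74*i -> [515, 589, 663, 737, 811]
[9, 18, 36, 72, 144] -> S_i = 9*2^i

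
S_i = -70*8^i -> [-70, -560, -4480, -35840, -286720]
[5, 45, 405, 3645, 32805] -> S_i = 5*9^i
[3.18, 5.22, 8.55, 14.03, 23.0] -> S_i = 3.18*1.64^i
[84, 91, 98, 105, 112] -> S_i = 84 + 7*i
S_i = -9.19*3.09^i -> [-9.19, -28.4, -87.75, -271.14, -837.82]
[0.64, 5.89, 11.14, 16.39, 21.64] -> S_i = 0.64 + 5.25*i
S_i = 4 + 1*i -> [4, 5, 6, 7, 8]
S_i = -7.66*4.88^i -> [-7.66, -37.38, -182.42, -890.2, -4344.18]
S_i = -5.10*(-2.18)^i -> [-5.1, 11.12, -24.24, 52.84, -115.19]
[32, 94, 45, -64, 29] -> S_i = Random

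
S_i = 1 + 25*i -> [1, 26, 51, 76, 101]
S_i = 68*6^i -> [68, 408, 2448, 14688, 88128]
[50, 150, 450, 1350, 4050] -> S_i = 50*3^i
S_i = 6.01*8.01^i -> [6.01, 48.14, 385.6, 3088.67, 24740.28]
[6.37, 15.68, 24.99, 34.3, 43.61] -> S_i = 6.37 + 9.31*i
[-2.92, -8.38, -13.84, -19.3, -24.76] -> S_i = -2.92 + -5.46*i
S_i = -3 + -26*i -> [-3, -29, -55, -81, -107]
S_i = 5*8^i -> [5, 40, 320, 2560, 20480]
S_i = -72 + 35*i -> [-72, -37, -2, 33, 68]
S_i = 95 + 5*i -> [95, 100, 105, 110, 115]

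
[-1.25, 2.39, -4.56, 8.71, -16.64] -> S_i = -1.25*(-1.91)^i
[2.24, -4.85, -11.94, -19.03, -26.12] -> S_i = 2.24 + -7.09*i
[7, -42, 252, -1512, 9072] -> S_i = 7*-6^i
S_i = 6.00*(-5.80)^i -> [6.0, -34.8, 201.84, -1170.67, 6789.9]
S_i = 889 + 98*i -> [889, 987, 1085, 1183, 1281]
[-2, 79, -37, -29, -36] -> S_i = Random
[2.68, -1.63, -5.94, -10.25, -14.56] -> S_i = 2.68 + -4.31*i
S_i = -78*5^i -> [-78, -390, -1950, -9750, -48750]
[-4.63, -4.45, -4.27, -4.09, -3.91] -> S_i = -4.63 + 0.18*i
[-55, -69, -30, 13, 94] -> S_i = Random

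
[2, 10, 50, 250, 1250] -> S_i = 2*5^i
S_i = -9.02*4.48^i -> [-9.02, -40.41, -181.04, -811.04, -3633.45]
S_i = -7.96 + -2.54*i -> [-7.96, -10.5, -13.04, -15.58, -18.12]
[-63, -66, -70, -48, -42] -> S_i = Random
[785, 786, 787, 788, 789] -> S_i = 785 + 1*i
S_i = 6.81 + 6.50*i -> [6.81, 13.31, 19.81, 26.31, 32.81]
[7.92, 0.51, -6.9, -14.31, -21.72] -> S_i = 7.92 + -7.41*i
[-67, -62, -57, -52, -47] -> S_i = -67 + 5*i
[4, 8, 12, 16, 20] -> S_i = 4 + 4*i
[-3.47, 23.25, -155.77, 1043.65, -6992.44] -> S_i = -3.47*(-6.70)^i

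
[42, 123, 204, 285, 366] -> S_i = 42 + 81*i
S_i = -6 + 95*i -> [-6, 89, 184, 279, 374]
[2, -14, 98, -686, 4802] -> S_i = 2*-7^i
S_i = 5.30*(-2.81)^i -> [5.3, -14.89, 41.85, -117.6, 330.45]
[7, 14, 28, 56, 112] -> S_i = 7*2^i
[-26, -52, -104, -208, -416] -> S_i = -26*2^i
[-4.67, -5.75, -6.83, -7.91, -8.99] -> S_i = -4.67 + -1.08*i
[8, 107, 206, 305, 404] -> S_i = 8 + 99*i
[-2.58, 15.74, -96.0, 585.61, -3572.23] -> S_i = -2.58*(-6.10)^i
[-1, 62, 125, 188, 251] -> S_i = -1 + 63*i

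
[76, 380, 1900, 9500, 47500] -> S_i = 76*5^i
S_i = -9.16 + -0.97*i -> [-9.16, -10.13, -11.1, -12.07, -13.04]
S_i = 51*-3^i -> [51, -153, 459, -1377, 4131]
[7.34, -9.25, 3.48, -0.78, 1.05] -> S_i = Random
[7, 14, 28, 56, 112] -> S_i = 7*2^i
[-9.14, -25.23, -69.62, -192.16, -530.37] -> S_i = -9.14*2.76^i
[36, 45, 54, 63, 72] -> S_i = 36 + 9*i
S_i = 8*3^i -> [8, 24, 72, 216, 648]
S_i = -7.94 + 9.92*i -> [-7.94, 1.98, 11.9, 21.82, 31.74]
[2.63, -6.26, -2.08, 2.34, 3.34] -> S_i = Random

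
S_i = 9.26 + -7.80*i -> [9.26, 1.46, -6.34, -14.14, -21.94]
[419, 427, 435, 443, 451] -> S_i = 419 + 8*i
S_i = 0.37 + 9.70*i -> [0.37, 10.07, 19.77, 29.47, 39.17]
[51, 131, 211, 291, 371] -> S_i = 51 + 80*i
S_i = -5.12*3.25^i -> [-5.12, -16.64, -54.08, -175.76, -571.22]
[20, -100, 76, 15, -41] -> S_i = Random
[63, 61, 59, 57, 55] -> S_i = 63 + -2*i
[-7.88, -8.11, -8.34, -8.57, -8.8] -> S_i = -7.88 + -0.23*i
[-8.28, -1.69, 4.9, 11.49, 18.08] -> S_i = -8.28 + 6.59*i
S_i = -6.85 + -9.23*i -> [-6.85, -16.08, -25.31, -34.54, -43.77]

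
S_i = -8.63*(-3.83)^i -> [-8.63, 33.05, -126.59, 484.85, -1856.97]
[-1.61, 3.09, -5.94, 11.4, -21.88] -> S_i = -1.61*(-1.92)^i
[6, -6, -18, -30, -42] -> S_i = 6 + -12*i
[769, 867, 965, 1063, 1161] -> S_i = 769 + 98*i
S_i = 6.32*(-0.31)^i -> [6.32, -1.96, 0.61, -0.19, 0.06]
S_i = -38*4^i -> [-38, -152, -608, -2432, -9728]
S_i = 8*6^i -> [8, 48, 288, 1728, 10368]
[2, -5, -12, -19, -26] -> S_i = 2 + -7*i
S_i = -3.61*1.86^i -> [-3.61, -6.71, -12.49, -23.23, -43.21]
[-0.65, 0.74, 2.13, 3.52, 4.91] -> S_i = -0.65 + 1.39*i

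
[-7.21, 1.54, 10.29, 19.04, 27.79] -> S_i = -7.21 + 8.75*i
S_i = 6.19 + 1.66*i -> [6.19, 7.85, 9.51, 11.17, 12.83]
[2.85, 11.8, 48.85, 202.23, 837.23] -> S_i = 2.85*4.14^i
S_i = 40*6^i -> [40, 240, 1440, 8640, 51840]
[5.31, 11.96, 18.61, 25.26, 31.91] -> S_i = 5.31 + 6.65*i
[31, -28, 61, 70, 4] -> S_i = Random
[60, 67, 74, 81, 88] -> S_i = 60 + 7*i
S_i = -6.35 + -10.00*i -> [-6.35, -16.35, -26.35, -36.35, -46.35]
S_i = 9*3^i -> [9, 27, 81, 243, 729]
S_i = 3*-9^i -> [3, -27, 243, -2187, 19683]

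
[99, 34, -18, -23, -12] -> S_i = Random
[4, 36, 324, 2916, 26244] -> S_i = 4*9^i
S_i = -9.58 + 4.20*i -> [-9.58, -5.38, -1.18, 3.02, 7.22]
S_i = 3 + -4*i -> [3, -1, -5, -9, -13]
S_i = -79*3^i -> [-79, -237, -711, -2133, -6399]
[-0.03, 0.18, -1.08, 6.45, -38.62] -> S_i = -0.03*(-5.99)^i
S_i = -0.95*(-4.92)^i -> [-0.95, 4.67, -23.0, 113.14, -556.65]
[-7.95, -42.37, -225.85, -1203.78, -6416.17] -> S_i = -7.95*5.33^i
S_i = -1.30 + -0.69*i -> [-1.3, -1.99, -2.68, -3.37, -4.06]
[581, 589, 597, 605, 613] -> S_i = 581 + 8*i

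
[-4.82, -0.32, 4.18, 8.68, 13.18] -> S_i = -4.82 + 4.50*i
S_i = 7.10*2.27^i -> [7.1, 16.12, 36.59, 83.05, 188.52]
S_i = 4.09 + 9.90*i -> [4.09, 13.99, 23.89, 33.79, 43.69]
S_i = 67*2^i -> [67, 134, 268, 536, 1072]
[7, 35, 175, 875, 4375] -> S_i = 7*5^i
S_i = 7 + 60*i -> [7, 67, 127, 187, 247]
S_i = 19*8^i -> [19, 152, 1216, 9728, 77824]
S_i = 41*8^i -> [41, 328, 2624, 20992, 167936]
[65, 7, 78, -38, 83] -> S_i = Random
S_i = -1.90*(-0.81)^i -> [-1.9, 1.54, -1.25, 1.01, -0.82]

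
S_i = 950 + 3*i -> [950, 953, 956, 959, 962]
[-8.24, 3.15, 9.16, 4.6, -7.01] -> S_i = Random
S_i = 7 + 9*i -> [7, 16, 25, 34, 43]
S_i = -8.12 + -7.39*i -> [-8.12, -15.51, -22.9, -30.29, -37.68]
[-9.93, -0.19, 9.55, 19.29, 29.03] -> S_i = -9.93 + 9.74*i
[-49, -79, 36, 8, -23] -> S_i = Random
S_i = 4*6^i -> [4, 24, 144, 864, 5184]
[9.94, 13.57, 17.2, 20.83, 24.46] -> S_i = 9.94 + 3.63*i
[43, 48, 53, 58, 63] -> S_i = 43 + 5*i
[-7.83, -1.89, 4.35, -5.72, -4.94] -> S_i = Random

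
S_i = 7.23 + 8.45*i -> [7.23, 15.68, 24.13, 32.58, 41.03]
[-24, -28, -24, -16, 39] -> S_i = Random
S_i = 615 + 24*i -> [615, 639, 663, 687, 711]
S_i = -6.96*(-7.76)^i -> [-6.96, 54.01, -419.11, 3252.33, -25238.07]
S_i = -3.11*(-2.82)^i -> [-3.11, 8.77, -24.73, 69.74, -196.68]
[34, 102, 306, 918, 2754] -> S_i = 34*3^i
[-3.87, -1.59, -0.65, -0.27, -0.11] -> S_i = -3.87*0.41^i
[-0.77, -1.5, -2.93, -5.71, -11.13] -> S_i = -0.77*1.95^i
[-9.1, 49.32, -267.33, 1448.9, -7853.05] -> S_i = -9.10*(-5.42)^i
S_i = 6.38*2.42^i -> [6.38, 15.44, 37.36, 90.42, 218.82]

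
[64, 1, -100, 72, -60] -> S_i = Random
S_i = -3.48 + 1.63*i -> [-3.48, -1.85, -0.22, 1.41, 3.04]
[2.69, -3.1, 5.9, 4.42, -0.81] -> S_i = Random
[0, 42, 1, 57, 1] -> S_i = Random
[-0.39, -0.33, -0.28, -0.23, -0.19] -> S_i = -0.39*0.84^i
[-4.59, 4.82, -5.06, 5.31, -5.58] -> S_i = -4.59*(-1.05)^i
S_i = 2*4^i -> [2, 8, 32, 128, 512]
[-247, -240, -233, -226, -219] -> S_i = -247 + 7*i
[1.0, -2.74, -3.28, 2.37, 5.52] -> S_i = Random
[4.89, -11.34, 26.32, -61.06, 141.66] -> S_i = 4.89*(-2.32)^i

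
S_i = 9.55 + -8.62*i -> [9.55, 0.93, -7.69, -16.31, -24.93]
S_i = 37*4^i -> [37, 148, 592, 2368, 9472]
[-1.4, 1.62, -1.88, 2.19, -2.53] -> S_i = -1.40*(-1.16)^i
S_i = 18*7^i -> [18, 126, 882, 6174, 43218]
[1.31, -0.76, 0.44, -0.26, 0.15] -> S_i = 1.31*(-0.58)^i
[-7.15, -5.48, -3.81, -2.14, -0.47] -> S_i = -7.15 + 1.67*i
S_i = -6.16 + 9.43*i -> [-6.16, 3.27, 12.7, 22.13, 31.56]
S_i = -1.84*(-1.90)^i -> [-1.84, 3.5, -6.64, 12.62, -23.98]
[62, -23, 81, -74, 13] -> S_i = Random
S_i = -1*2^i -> [-1, -2, -4, -8, -16]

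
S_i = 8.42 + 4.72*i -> [8.42, 13.14, 17.86, 22.58, 27.3]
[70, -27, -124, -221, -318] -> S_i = 70 + -97*i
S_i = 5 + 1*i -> [5, 6, 7, 8, 9]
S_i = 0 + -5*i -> [0, -5, -10, -15, -20]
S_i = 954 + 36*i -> [954, 990, 1026, 1062, 1098]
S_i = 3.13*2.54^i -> [3.13, 7.95, 20.19, 51.29, 130.28]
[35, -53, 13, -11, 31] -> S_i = Random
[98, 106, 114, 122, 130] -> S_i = 98 + 8*i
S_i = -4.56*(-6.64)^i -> [-4.56, 30.28, -201.05, 1334.96, -8864.15]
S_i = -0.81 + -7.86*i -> [-0.81, -8.67, -16.53, -24.39, -32.25]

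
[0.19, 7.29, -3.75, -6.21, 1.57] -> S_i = Random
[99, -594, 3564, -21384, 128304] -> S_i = 99*-6^i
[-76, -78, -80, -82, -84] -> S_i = -76 + -2*i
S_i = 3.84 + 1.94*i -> [3.84, 5.78, 7.72, 9.66, 11.6]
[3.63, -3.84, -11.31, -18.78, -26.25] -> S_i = 3.63 + -7.47*i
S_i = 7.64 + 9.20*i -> [7.64, 16.84, 26.04, 35.24, 44.44]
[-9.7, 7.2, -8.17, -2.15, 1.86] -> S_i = Random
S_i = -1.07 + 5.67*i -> [-1.07, 4.6, 10.27, 15.94, 21.61]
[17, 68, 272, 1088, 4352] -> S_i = 17*4^i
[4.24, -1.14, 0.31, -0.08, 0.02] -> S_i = 4.24*(-0.27)^i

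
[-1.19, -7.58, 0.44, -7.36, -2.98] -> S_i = Random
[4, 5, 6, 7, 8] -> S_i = 4 + 1*i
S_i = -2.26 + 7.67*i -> [-2.26, 5.41, 13.08, 20.75, 28.42]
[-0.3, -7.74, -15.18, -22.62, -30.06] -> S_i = -0.30 + -7.44*i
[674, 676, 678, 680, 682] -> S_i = 674 + 2*i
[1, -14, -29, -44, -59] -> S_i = 1 + -15*i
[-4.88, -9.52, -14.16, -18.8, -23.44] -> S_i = -4.88 + -4.64*i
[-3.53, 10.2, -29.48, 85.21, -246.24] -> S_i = -3.53*(-2.89)^i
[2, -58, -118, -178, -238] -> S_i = 2 + -60*i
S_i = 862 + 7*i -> [862, 869, 876, 883, 890]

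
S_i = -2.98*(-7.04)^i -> [-2.98, 20.98, -147.69, 1039.76, -7319.93]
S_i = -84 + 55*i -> [-84, -29, 26, 81, 136]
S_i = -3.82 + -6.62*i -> [-3.82, -10.44, -17.06, -23.68, -30.3]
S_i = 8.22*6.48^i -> [8.22, 53.27, 345.16, 2236.64, 14493.45]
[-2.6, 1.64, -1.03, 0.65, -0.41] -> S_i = -2.60*(-0.63)^i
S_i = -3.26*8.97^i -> [-3.26, -29.24, -262.3, -2352.85, -21105.1]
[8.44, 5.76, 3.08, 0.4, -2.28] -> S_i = 8.44 + -2.68*i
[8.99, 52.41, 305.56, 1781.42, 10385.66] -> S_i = 8.99*5.83^i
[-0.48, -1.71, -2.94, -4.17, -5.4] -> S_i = -0.48 + -1.23*i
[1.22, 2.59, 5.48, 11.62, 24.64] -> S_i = 1.22*2.12^i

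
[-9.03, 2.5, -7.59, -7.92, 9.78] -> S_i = Random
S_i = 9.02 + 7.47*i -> [9.02, 16.49, 23.96, 31.43, 38.9]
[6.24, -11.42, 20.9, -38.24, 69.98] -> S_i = 6.24*(-1.83)^i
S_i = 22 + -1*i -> [22, 21, 20, 19, 18]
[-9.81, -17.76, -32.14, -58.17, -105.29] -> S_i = -9.81*1.81^i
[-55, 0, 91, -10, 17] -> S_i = Random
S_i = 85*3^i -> [85, 255, 765, 2295, 6885]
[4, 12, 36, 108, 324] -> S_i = 4*3^i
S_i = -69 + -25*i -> [-69, -94, -119, -144, -169]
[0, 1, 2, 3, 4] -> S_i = 0 + 1*i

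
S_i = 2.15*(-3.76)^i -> [2.15, -8.08, 30.4, -114.29, 429.72]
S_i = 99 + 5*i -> [99, 104, 109, 114, 119]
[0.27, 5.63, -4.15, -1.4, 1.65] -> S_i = Random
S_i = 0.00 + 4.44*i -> [0.0, 4.44, 8.88, 13.32, 17.76]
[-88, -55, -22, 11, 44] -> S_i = -88 + 33*i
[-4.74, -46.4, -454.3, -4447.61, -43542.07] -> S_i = -4.74*9.79^i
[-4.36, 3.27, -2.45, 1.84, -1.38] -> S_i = -4.36*(-0.75)^i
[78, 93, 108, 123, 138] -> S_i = 78 + 15*i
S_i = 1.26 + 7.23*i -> [1.26, 8.49, 15.72, 22.95, 30.18]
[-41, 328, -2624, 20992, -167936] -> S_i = -41*-8^i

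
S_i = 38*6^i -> [38, 228, 1368, 8208, 49248]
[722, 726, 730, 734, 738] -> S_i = 722 + 4*i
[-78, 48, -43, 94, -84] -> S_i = Random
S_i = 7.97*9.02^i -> [7.97, 71.89, 648.44, 5848.95, 52757.53]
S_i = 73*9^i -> [73, 657, 5913, 53217, 478953]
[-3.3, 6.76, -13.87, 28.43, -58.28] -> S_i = -3.30*(-2.05)^i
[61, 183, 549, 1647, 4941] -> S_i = 61*3^i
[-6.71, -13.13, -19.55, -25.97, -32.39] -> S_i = -6.71 + -6.42*i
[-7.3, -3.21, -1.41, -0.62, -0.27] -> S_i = -7.30*0.44^i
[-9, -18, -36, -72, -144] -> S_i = -9*2^i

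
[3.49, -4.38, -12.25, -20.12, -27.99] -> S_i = 3.49 + -7.87*i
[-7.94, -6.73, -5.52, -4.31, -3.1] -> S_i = -7.94 + 1.21*i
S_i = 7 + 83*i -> [7, 90, 173, 256, 339]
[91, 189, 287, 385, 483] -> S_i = 91 + 98*i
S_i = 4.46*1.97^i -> [4.46, 8.79, 17.31, 34.1, 67.17]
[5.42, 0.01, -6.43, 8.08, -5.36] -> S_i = Random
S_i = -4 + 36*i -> [-4, 32, 68, 104, 140]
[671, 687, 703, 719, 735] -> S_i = 671 + 16*i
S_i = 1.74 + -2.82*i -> [1.74, -1.08, -3.9, -6.72, -9.54]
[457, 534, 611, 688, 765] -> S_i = 457 + 77*i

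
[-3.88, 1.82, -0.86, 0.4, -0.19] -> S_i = -3.88*(-0.47)^i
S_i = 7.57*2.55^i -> [7.57, 19.3, 49.22, 125.52, 320.08]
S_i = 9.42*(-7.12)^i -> [9.42, -67.07, 477.54, -3400.09, 24208.67]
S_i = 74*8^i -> [74, 592, 4736, 37888, 303104]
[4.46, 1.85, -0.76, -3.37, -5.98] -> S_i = 4.46 + -2.61*i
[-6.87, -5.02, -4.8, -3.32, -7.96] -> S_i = Random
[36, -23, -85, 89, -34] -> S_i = Random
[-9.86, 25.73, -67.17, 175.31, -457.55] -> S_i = -9.86*(-2.61)^i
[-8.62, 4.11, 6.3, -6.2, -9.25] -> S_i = Random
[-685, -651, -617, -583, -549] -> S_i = -685 + 34*i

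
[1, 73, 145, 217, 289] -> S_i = 1 + 72*i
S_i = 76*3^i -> [76, 228, 684, 2052, 6156]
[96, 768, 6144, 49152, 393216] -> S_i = 96*8^i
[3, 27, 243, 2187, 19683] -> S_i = 3*9^i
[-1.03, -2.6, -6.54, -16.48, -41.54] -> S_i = -1.03*2.52^i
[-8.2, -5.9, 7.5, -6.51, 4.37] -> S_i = Random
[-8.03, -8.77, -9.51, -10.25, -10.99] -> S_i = -8.03 + -0.74*i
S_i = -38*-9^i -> [-38, 342, -3078, 27702, -249318]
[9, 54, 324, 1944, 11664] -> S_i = 9*6^i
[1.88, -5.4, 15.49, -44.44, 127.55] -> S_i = 1.88*(-2.87)^i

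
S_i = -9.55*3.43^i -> [-9.55, -32.76, -112.35, -385.38, -1321.84]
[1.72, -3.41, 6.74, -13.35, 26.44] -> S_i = 1.72*(-1.98)^i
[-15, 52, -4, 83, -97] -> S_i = Random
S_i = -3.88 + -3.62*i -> [-3.88, -7.5, -11.12, -14.74, -18.36]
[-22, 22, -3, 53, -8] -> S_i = Random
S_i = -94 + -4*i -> [-94, -98, -102, -106, -110]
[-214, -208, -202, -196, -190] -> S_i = -214 + 6*i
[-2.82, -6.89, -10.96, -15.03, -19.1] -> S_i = -2.82 + -4.07*i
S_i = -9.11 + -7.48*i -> [-9.11, -16.59, -24.07, -31.55, -39.03]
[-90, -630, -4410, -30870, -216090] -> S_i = -90*7^i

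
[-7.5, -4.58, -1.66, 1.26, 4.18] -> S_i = -7.50 + 2.92*i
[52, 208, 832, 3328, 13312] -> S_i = 52*4^i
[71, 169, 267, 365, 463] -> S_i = 71 + 98*i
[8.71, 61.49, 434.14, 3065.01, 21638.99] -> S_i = 8.71*7.06^i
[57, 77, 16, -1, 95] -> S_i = Random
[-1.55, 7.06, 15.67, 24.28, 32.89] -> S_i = -1.55 + 8.61*i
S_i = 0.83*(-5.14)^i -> [0.83, -4.27, 21.93, -112.71, 579.34]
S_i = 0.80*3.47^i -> [0.8, 2.78, 9.63, 33.43, 115.99]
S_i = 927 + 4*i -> [927, 931, 935, 939, 943]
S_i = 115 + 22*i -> [115, 137, 159, 181, 203]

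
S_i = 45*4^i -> [45, 180, 720, 2880, 11520]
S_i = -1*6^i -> [-1, -6, -36, -216, -1296]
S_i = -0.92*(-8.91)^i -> [-0.92, 8.2, -73.04, 650.76, -5798.27]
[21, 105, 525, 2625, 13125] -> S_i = 21*5^i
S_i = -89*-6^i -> [-89, 534, -3204, 19224, -115344]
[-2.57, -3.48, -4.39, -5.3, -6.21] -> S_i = -2.57 + -0.91*i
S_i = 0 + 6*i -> [0, 6, 12, 18, 24]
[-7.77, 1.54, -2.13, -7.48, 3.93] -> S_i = Random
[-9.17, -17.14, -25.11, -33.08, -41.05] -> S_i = -9.17 + -7.97*i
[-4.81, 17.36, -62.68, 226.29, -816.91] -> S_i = -4.81*(-3.61)^i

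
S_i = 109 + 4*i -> [109, 113, 117, 121, 125]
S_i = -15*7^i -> [-15, -105, -735, -5145, -36015]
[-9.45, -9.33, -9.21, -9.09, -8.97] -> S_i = -9.45 + 0.12*i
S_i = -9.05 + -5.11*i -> [-9.05, -14.16, -19.27, -24.38, -29.49]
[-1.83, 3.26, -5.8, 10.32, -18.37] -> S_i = -1.83*(-1.78)^i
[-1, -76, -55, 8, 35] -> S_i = Random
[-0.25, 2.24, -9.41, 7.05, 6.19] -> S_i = Random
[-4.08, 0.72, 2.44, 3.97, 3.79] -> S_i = Random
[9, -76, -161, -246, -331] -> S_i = 9 + -85*i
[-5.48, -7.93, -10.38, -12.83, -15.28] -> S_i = -5.48 + -2.45*i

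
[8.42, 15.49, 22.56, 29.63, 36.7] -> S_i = 8.42 + 7.07*i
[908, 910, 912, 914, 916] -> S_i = 908 + 2*i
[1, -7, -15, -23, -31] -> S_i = 1 + -8*i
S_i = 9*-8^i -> [9, -72, 576, -4608, 36864]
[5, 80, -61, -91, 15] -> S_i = Random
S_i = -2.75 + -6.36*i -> [-2.75, -9.11, -15.47, -21.83, -28.19]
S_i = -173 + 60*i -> [-173, -113, -53, 7, 67]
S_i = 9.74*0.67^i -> [9.74, 6.53, 4.37, 2.93, 1.96]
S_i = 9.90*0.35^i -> [9.9, 3.46, 1.21, 0.42, 0.15]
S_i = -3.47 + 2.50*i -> [-3.47, -0.97, 1.53, 4.03, 6.53]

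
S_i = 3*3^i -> [3, 9, 27, 81, 243]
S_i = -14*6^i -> [-14, -84, -504, -3024, -18144]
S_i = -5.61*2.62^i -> [-5.61, -14.7, -38.51, -100.89, -264.34]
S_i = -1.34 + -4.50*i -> [-1.34, -5.84, -10.34, -14.84, -19.34]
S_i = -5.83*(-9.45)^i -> [-5.83, 55.09, -520.63, 4919.99, -46493.88]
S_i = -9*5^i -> [-9, -45, -225, -1125, -5625]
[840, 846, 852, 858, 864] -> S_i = 840 + 6*i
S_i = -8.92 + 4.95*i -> [-8.92, -3.97, 0.98, 5.93, 10.88]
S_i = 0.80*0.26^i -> [0.8, 0.21, 0.05, 0.01, 0.0]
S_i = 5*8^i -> [5, 40, 320, 2560, 20480]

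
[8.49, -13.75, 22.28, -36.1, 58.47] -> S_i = 8.49*(-1.62)^i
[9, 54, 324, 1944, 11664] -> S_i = 9*6^i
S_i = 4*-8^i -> [4, -32, 256, -2048, 16384]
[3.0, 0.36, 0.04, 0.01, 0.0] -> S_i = 3.00*0.12^i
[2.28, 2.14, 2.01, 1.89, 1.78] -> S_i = 2.28*0.94^i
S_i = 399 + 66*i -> [399, 465, 531, 597, 663]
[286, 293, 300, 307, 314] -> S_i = 286 + 7*i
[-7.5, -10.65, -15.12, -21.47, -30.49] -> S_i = -7.50*1.42^i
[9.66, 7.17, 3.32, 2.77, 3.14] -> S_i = Random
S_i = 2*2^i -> [2, 4, 8, 16, 32]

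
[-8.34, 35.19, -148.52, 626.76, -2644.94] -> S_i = -8.34*(-4.22)^i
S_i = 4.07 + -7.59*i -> [4.07, -3.52, -11.11, -18.7, -26.29]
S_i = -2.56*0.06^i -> [-2.56, -0.15, -0.01, -0.0, -0.0]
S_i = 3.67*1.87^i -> [3.67, 6.86, 12.83, 24.0, 44.88]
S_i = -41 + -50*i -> [-41, -91, -141, -191, -241]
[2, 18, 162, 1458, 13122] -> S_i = 2*9^i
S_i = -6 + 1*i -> [-6, -5, -4, -3, -2]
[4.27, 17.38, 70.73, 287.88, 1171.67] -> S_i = 4.27*4.07^i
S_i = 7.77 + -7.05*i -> [7.77, 0.72, -6.33, -13.38, -20.43]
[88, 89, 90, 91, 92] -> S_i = 88 + 1*i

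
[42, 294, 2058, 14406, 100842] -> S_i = 42*7^i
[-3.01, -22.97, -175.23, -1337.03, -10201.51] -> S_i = -3.01*7.63^i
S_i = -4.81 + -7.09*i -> [-4.81, -11.9, -18.99, -26.08, -33.17]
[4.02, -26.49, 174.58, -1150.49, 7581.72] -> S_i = 4.02*(-6.59)^i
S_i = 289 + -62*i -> [289, 227, 165, 103, 41]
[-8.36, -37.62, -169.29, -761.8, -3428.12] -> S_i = -8.36*4.50^i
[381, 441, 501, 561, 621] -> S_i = 381 + 60*i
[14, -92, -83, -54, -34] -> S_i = Random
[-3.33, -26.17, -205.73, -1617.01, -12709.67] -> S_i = -3.33*7.86^i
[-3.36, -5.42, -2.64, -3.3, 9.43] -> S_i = Random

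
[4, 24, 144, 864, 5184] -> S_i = 4*6^i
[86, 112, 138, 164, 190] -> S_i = 86 + 26*i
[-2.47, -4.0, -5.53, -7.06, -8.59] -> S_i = -2.47 + -1.53*i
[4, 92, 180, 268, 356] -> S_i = 4 + 88*i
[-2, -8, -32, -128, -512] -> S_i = -2*4^i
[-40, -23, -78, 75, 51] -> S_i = Random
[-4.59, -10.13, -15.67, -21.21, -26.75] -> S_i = -4.59 + -5.54*i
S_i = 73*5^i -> [73, 365, 1825, 9125, 45625]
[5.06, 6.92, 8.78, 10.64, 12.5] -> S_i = 5.06 + 1.86*i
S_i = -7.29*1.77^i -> [-7.29, -12.9, -22.84, -40.42, -71.55]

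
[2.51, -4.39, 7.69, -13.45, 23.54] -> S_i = 2.51*(-1.75)^i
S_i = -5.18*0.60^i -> [-5.18, -3.11, -1.86, -1.12, -0.67]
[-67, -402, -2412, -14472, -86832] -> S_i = -67*6^i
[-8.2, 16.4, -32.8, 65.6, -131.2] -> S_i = -8.20*(-2.00)^i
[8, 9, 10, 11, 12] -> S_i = 8 + 1*i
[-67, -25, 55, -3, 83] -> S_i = Random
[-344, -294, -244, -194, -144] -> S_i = -344 + 50*i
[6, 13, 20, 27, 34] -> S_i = 6 + 7*i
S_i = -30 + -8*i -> [-30, -38, -46, -54, -62]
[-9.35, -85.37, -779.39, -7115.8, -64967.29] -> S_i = -9.35*9.13^i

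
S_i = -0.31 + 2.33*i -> [-0.31, 2.02, 4.35, 6.68, 9.01]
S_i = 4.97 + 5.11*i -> [4.97, 10.08, 15.19, 20.3, 25.41]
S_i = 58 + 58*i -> [58, 116, 174, 232, 290]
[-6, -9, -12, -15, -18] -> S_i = -6 + -3*i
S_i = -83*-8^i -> [-83, 664, -5312, 42496, -339968]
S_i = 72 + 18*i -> [72, 90, 108, 126, 144]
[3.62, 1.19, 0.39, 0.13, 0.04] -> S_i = 3.62*0.33^i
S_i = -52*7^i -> [-52, -364, -2548, -17836, -124852]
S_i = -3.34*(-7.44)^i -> [-3.34, 24.85, -184.88, 1375.51, -10233.83]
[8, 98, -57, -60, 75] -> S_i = Random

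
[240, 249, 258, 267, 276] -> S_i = 240 + 9*i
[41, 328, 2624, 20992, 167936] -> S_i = 41*8^i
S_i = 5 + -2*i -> [5, 3, 1, -1, -3]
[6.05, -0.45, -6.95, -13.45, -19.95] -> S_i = 6.05 + -6.50*i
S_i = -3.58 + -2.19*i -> [-3.58, -5.77, -7.96, -10.15, -12.34]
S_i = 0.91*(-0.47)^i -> [0.91, -0.43, 0.2, -0.09, 0.04]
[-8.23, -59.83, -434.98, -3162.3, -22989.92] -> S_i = -8.23*7.27^i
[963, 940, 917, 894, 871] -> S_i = 963 + -23*i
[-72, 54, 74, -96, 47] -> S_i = Random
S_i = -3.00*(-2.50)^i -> [-3.0, 7.5, -18.75, 46.88, -117.19]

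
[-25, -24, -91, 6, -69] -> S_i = Random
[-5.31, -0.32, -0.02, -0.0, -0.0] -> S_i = -5.31*0.06^i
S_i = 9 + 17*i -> [9, 26, 43, 60, 77]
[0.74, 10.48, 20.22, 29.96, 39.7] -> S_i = 0.74 + 9.74*i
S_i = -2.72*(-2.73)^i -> [-2.72, 7.43, -20.27, 55.34, -151.08]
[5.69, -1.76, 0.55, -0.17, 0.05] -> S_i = 5.69*(-0.31)^i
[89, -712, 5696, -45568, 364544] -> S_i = 89*-8^i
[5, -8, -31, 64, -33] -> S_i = Random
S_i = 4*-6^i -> [4, -24, 144, -864, 5184]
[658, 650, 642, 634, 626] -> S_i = 658 + -8*i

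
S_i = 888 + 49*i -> [888, 937, 986, 1035, 1084]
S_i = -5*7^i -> [-5, -35, -245, -1715, -12005]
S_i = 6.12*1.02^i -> [6.12, 6.24, 6.37, 6.49, 6.62]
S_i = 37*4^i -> [37, 148, 592, 2368, 9472]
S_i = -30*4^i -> [-30, -120, -480, -1920, -7680]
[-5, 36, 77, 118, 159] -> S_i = -5 + 41*i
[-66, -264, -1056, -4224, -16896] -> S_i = -66*4^i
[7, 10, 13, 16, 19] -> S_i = 7 + 3*i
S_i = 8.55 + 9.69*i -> [8.55, 18.24, 27.93, 37.62, 47.31]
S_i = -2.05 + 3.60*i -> [-2.05, 1.55, 5.15, 8.75, 12.35]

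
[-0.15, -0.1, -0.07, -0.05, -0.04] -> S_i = -0.15*0.70^i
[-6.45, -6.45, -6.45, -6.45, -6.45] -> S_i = -6.45*1.00^i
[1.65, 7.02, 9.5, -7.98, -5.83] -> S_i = Random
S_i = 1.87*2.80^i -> [1.87, 5.24, 14.66, 41.05, 114.94]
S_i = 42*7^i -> [42, 294, 2058, 14406, 100842]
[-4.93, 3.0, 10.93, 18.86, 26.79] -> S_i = -4.93 + 7.93*i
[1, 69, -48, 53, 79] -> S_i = Random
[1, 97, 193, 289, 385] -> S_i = 1 + 96*i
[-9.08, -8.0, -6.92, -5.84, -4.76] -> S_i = -9.08 + 1.08*i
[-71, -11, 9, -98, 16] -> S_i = Random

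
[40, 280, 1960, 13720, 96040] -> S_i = 40*7^i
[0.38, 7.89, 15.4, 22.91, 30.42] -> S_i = 0.38 + 7.51*i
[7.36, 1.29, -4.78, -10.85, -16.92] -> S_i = 7.36 + -6.07*i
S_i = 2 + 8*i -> [2, 10, 18, 26, 34]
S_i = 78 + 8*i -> [78, 86, 94, 102, 110]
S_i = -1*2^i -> [-1, -2, -4, -8, -16]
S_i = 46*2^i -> [46, 92, 184, 368, 736]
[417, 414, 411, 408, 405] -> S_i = 417 + -3*i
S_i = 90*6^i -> [90, 540, 3240, 19440, 116640]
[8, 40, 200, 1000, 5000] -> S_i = 8*5^i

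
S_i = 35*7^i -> [35, 245, 1715, 12005, 84035]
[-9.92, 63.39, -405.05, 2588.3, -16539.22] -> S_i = -9.92*(-6.39)^i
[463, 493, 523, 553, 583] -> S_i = 463 + 30*i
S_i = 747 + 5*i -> [747, 752, 757, 762, 767]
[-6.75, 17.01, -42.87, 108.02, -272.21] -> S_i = -6.75*(-2.52)^i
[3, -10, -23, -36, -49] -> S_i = 3 + -13*i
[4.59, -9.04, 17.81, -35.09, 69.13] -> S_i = 4.59*(-1.97)^i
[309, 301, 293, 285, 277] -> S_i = 309 + -8*i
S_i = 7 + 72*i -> [7, 79, 151, 223, 295]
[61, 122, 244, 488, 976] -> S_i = 61*2^i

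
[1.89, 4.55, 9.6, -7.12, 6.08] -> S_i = Random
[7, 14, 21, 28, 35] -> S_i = 7 + 7*i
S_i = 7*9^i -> [7, 63, 567, 5103, 45927]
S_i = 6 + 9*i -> [6, 15, 24, 33, 42]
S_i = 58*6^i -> [58, 348, 2088, 12528, 75168]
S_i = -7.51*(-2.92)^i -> [-7.51, 21.93, -64.03, 186.98, -545.97]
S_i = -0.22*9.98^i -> [-0.22, -2.2, -21.91, -218.68, -2182.45]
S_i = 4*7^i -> [4, 28, 196, 1372, 9604]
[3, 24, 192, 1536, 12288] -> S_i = 3*8^i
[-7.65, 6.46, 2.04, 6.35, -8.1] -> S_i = Random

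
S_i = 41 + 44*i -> [41, 85, 129, 173, 217]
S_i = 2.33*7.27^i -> [2.33, 16.94, 123.15, 895.28, 6508.69]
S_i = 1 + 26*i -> [1, 27, 53, 79, 105]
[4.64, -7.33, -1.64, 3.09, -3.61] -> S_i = Random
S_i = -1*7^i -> [-1, -7, -49, -343, -2401]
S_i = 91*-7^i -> [91, -637, 4459, -31213, 218491]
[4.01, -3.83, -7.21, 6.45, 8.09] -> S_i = Random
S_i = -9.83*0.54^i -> [-9.83, -5.31, -2.87, -1.55, -0.84]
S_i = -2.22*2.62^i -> [-2.22, -5.82, -15.24, -39.93, -104.61]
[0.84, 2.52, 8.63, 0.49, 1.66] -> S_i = Random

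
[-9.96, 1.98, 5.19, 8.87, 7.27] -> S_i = Random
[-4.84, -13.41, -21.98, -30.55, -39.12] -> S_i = -4.84 + -8.57*i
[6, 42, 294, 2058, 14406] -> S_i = 6*7^i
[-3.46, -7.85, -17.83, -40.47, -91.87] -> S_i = -3.46*2.27^i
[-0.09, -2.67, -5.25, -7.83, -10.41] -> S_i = -0.09 + -2.58*i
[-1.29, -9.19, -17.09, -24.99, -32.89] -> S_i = -1.29 + -7.90*i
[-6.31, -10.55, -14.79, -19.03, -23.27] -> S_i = -6.31 + -4.24*i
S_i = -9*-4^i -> [-9, 36, -144, 576, -2304]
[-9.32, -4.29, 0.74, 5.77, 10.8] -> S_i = -9.32 + 5.03*i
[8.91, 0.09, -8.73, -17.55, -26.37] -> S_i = 8.91 + -8.82*i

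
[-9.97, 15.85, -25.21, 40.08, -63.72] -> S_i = -9.97*(-1.59)^i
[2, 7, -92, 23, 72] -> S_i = Random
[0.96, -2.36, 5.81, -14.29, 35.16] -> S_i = 0.96*(-2.46)^i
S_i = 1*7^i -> [1, 7, 49, 343, 2401]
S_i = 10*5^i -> [10, 50, 250, 1250, 6250]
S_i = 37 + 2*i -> [37, 39, 41, 43, 45]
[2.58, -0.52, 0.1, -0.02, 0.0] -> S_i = 2.58*(-0.20)^i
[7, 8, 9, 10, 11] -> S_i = 7 + 1*i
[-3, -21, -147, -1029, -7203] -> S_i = -3*7^i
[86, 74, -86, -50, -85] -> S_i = Random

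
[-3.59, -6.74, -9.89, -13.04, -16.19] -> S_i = -3.59 + -3.15*i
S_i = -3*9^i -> [-3, -27, -243, -2187, -19683]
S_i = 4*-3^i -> [4, -12, 36, -108, 324]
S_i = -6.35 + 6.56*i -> [-6.35, 0.21, 6.77, 13.33, 19.89]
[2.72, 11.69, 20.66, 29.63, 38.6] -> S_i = 2.72 + 8.97*i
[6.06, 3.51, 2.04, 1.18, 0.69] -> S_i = 6.06*0.58^i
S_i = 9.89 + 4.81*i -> [9.89, 14.7, 19.51, 24.32, 29.13]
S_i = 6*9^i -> [6, 54, 486, 4374, 39366]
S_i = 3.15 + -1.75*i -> [3.15, 1.4, -0.35, -2.1, -3.85]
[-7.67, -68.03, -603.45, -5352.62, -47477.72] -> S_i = -7.67*8.87^i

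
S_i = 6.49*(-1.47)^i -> [6.49, -9.54, 14.02, -20.62, 30.3]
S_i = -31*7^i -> [-31, -217, -1519, -10633, -74431]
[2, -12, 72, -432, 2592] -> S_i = 2*-6^i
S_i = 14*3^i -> [14, 42, 126, 378, 1134]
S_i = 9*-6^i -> [9, -54, 324, -1944, 11664]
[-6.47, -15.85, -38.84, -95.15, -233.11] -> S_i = -6.47*2.45^i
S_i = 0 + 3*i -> [0, 3, 6, 9, 12]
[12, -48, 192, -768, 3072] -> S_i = 12*-4^i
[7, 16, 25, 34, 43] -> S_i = 7 + 9*i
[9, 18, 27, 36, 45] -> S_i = 9 + 9*i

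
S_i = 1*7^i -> [1, 7, 49, 343, 2401]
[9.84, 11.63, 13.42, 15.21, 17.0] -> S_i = 9.84 + 1.79*i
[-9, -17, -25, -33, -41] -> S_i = -9 + -8*i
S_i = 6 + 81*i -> [6, 87, 168, 249, 330]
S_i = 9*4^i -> [9, 36, 144, 576, 2304]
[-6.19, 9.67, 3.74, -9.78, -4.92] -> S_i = Random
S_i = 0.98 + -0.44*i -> [0.98, 0.54, 0.1, -0.34, -0.78]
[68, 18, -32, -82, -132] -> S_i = 68 + -50*i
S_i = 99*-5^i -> [99, -495, 2475, -12375, 61875]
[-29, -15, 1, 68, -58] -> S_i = Random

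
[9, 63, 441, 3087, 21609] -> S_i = 9*7^i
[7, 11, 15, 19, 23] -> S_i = 7 + 4*i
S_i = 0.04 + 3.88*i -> [0.04, 3.92, 7.8, 11.68, 15.56]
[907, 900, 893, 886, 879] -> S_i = 907 + -7*i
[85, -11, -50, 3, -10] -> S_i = Random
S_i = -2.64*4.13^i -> [-2.64, -10.9, -45.03, -185.97, -768.08]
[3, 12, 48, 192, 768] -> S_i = 3*4^i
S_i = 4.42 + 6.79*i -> [4.42, 11.21, 18.0, 24.79, 31.58]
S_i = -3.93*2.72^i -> [-3.93, -10.69, -29.08, -79.09, -215.11]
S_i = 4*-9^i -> [4, -36, 324, -2916, 26244]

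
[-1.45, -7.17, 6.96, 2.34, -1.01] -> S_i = Random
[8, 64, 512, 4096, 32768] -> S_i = 8*8^i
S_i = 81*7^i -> [81, 567, 3969, 27783, 194481]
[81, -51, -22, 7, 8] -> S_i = Random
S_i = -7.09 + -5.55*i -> [-7.09, -12.64, -18.19, -23.74, -29.29]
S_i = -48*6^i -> [-48, -288, -1728, -10368, -62208]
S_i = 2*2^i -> [2, 4, 8, 16, 32]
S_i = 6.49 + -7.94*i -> [6.49, -1.45, -9.39, -17.33, -25.27]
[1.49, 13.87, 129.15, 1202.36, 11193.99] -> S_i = 1.49*9.31^i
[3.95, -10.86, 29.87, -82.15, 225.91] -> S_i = 3.95*(-2.75)^i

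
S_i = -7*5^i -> [-7, -35, -175, -875, -4375]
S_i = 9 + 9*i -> [9, 18, 27, 36, 45]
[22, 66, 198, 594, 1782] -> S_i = 22*3^i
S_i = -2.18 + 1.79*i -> [-2.18, -0.39, 1.4, 3.19, 4.98]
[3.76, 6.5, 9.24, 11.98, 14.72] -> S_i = 3.76 + 2.74*i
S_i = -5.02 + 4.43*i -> [-5.02, -0.59, 3.84, 8.27, 12.7]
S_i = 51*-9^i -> [51, -459, 4131, -37179, 334611]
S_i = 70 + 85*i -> [70, 155, 240, 325, 410]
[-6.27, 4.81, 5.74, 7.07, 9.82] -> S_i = Random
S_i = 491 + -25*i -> [491, 466, 441, 416, 391]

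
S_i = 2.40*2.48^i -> [2.4, 5.95, 14.76, 36.61, 90.79]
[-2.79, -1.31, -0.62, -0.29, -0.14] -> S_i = -2.79*0.47^i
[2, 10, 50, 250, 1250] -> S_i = 2*5^i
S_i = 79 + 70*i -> [79, 149, 219, 289, 359]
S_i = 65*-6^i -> [65, -390, 2340, -14040, 84240]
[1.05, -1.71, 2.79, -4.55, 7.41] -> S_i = 1.05*(-1.63)^i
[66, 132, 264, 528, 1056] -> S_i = 66*2^i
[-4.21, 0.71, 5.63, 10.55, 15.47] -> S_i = -4.21 + 4.92*i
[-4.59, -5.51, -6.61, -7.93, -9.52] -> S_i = -4.59*1.20^i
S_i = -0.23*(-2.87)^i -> [-0.23, 0.66, -1.89, 5.44, -15.6]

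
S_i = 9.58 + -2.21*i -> [9.58, 7.37, 5.16, 2.95, 0.74]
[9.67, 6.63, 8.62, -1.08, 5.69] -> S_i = Random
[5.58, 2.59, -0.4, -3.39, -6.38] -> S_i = 5.58 + -2.99*i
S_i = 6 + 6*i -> [6, 12, 18, 24, 30]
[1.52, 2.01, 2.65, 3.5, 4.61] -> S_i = 1.52*1.32^i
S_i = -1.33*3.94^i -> [-1.33, -5.24, -20.65, -81.35, -320.51]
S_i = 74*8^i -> [74, 592, 4736, 37888, 303104]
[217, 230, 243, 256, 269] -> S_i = 217 + 13*i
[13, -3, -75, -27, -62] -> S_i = Random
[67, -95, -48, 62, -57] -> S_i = Random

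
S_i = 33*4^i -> [33, 132, 528, 2112, 8448]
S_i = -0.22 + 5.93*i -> [-0.22, 5.71, 11.64, 17.57, 23.5]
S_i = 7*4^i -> [7, 28, 112, 448, 1792]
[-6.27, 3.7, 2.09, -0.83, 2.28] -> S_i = Random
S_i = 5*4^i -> [5, 20, 80, 320, 1280]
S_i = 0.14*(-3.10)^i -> [0.14, -0.43, 1.35, -4.17, 12.93]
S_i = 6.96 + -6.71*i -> [6.96, 0.25, -6.46, -13.17, -19.88]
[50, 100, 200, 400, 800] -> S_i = 50*2^i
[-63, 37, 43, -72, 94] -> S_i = Random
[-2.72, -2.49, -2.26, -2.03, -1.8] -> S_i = -2.72 + 0.23*i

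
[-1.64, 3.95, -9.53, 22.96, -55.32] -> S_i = -1.64*(-2.41)^i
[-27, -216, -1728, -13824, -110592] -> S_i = -27*8^i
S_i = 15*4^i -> [15, 60, 240, 960, 3840]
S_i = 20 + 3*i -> [20, 23, 26, 29, 32]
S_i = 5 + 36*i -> [5, 41, 77, 113, 149]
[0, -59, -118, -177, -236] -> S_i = 0 + -59*i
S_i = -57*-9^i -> [-57, 513, -4617, 41553, -373977]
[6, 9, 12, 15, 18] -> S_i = 6 + 3*i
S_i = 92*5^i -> [92, 460, 2300, 11500, 57500]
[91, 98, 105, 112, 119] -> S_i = 91 + 7*i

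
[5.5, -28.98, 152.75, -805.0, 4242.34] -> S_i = 5.50*(-5.27)^i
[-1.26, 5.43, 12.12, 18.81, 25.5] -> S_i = -1.26 + 6.69*i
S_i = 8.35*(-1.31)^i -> [8.35, -10.94, 14.33, -18.77, 24.59]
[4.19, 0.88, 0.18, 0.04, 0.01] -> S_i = 4.19*0.21^i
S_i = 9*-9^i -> [9, -81, 729, -6561, 59049]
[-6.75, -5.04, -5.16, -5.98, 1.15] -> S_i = Random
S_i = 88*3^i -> [88, 264, 792, 2376, 7128]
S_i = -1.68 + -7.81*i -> [-1.68, -9.49, -17.3, -25.11, -32.92]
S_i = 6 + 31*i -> [6, 37, 68, 99, 130]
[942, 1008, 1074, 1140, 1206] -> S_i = 942 + 66*i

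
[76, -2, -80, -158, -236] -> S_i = 76 + -78*i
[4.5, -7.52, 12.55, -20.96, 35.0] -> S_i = 4.50*(-1.67)^i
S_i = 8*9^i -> [8, 72, 648, 5832, 52488]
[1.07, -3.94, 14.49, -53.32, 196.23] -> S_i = 1.07*(-3.68)^i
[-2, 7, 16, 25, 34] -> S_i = -2 + 9*i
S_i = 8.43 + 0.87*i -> [8.43, 9.3, 10.17, 11.04, 11.91]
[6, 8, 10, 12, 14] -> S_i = 6 + 2*i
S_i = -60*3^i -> [-60, -180, -540, -1620, -4860]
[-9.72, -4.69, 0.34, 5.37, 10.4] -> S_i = -9.72 + 5.03*i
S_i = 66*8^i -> [66, 528, 4224, 33792, 270336]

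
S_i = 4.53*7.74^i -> [4.53, 35.06, 271.38, 2100.49, 16257.81]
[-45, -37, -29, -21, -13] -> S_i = -45 + 8*i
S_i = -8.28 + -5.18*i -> [-8.28, -13.46, -18.64, -23.82, -29.0]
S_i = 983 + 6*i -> [983, 989, 995, 1001, 1007]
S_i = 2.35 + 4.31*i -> [2.35, 6.66, 10.97, 15.28, 19.59]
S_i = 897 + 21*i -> [897, 918, 939, 960, 981]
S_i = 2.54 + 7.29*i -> [2.54, 9.83, 17.12, 24.41, 31.7]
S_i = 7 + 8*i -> [7, 15, 23, 31, 39]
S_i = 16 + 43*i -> [16, 59, 102, 145, 188]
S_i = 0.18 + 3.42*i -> [0.18, 3.6, 7.02, 10.44, 13.86]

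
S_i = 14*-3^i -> [14, -42, 126, -378, 1134]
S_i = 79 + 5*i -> [79, 84, 89, 94, 99]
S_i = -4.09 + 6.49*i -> [-4.09, 2.4, 8.89, 15.38, 21.87]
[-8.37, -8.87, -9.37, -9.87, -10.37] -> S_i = -8.37 + -0.50*i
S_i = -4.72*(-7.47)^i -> [-4.72, 35.26, -263.38, 1967.45, -14696.85]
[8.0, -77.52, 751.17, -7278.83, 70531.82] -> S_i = 8.00*(-9.69)^i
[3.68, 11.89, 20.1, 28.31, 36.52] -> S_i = 3.68 + 8.21*i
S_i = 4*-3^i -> [4, -12, 36, -108, 324]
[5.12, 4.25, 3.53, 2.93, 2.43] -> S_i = 5.12*0.83^i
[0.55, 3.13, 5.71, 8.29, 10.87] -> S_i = 0.55 + 2.58*i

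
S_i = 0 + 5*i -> [0, 5, 10, 15, 20]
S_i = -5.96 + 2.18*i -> [-5.96, -3.78, -1.6, 0.58, 2.76]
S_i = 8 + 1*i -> [8, 9, 10, 11, 12]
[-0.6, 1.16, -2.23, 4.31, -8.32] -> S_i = -0.60*(-1.93)^i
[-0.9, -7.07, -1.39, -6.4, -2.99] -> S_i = Random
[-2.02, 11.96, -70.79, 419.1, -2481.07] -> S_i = -2.02*(-5.92)^i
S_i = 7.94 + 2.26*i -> [7.94, 10.2, 12.46, 14.72, 16.98]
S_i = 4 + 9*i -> [4, 13, 22, 31, 40]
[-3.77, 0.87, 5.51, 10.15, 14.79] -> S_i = -3.77 + 4.64*i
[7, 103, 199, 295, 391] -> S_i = 7 + 96*i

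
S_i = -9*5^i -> [-9, -45, -225, -1125, -5625]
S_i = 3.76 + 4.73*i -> [3.76, 8.49, 13.22, 17.95, 22.68]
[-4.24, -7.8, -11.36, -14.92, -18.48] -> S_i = -4.24 + -3.56*i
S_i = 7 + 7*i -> [7, 14, 21, 28, 35]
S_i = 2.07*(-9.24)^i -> [2.07, -19.13, 176.73, -1633.0, 15088.92]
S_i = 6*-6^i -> [6, -36, 216, -1296, 7776]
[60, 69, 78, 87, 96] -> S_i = 60 + 9*i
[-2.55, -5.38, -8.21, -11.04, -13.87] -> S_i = -2.55 + -2.83*i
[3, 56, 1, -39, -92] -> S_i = Random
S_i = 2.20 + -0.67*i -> [2.2, 1.53, 0.86, 0.19, -0.48]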